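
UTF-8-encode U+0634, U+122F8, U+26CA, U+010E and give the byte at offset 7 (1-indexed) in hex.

0xE2

1-indexed offset 7 is 0-indexed offset 6.
U+0634 → 2-byte form D8 B4 at offsets 0–1.
U+122F8 → 4-byte form F0 92 8B B8 at offsets 2–5.
U+26CA → 3-byte form E2 9B 8A at offsets 6–8.
Offset 6 falls in char 3's range; it's byte 1 of E2 9B 8A = 0xE2.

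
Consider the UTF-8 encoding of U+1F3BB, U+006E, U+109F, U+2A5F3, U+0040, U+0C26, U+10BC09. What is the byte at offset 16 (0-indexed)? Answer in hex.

0xF4

U+1F3BB → 4-byte form F0 9F 8E BB at offsets 0–3.
U+006E → 1-byte form 6E at offsets 4–4.
U+109F → 3-byte form E1 82 9F at offsets 5–7.
U+2A5F3 → 4-byte form F0 AA 97 B3 at offsets 8–11.
U+0040 → 1-byte form 40 at offsets 12–12.
U+0C26 → 3-byte form E0 B0 A6 at offsets 13–15.
U+10BC09 → 4-byte form F4 8B B0 89 at offsets 16–19.
Offset 16 falls in char 7's range; it's byte 1 of F4 8B B0 89 = 0xF4.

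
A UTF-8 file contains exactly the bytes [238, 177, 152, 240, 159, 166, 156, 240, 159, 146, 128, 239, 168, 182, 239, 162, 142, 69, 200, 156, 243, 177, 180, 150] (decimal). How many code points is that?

Byte at offset 0: 0xEE = 11101110 → 3-byte char (#1). Advance 3.
Byte at offset 3: 0xF0 = 11110000 → 4-byte char (#2). Advance 4.
Byte at offset 7: 0xF0 = 11110000 → 4-byte char (#3). Advance 4.
Byte at offset 11: 0xEF = 11101111 → 3-byte char (#4). Advance 3.
Byte at offset 14: 0xEF = 11101111 → 3-byte char (#5). Advance 3.
Byte at offset 17: 0x45 = 01000101 → 1-byte char (#6). Advance 1.
Byte at offset 18: 0xC8 = 11001000 → 2-byte char (#7). Advance 2.
Byte at offset 20: 0xF3 = 11110011 → 4-byte char (#8). Advance 4.
Reached end at offset 24 after 8 code points.

8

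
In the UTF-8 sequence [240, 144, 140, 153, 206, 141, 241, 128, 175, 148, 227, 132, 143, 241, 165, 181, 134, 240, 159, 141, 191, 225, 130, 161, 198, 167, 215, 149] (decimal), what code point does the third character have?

U+40BD4

Offset 0: leading byte 0xF0 = 11110000 → 4-byte char #1 = F0 90 8C 99.
Offset 4: leading byte 0xCE = 11001110 → 2-byte char #2 = CE 8D.
Offset 6: leading byte 0xF1 = 11110001 → 4-byte char #3 = F1 80 AF 94.
Leading byte 0xF1 = 11110001 matches 11110xxx → 4-byte sequence.
Byte 1: 0xF1 = 11110001, payload 001 (3 bits).
Byte 2: 0x80 = 10000000 (10xxxxxx ✓), payload 000000.
Byte 3: 0xAF = 10101111 (10xxxxxx ✓), payload 101111.
Byte 4: 0x94 = 10010100 (10xxxxxx ✓), payload 010100.
Concatenate: 001000000101111010100 = 0x40BD4 (21 bits → U+40BD4).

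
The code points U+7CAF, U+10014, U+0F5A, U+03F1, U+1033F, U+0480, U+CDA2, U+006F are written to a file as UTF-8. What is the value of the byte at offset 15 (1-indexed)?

0x8C

1-indexed offset 15 is 0-indexed offset 14.
U+7CAF → 3-byte form E7 B2 AF at offsets 0–2.
U+10014 → 4-byte form F0 90 80 94 at offsets 3–6.
U+0F5A → 3-byte form E0 BD 9A at offsets 7–9.
U+03F1 → 2-byte form CF B1 at offsets 10–11.
U+1033F → 4-byte form F0 90 8C BF at offsets 12–15.
Offset 14 falls in char 5's range; it's byte 3 of F0 90 8C BF = 0x8C.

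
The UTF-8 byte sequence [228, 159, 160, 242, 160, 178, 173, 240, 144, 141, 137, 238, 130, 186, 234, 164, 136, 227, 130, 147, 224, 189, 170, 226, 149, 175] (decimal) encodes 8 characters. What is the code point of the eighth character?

U+256F

Offset 0: leading byte 0xE4 = 11100100 → 3-byte char #1 = E4 9F A0.
Offset 3: leading byte 0xF2 = 11110010 → 4-byte char #2 = F2 A0 B2 AD.
Offset 7: leading byte 0xF0 = 11110000 → 4-byte char #3 = F0 90 8D 89.
Offset 11: leading byte 0xEE = 11101110 → 3-byte char #4 = EE 82 BA.
Offset 14: leading byte 0xEA = 11101010 → 3-byte char #5 = EA A4 88.
Offset 17: leading byte 0xE3 = 11100011 → 3-byte char #6 = E3 82 93.
Offset 20: leading byte 0xE0 = 11100000 → 3-byte char #7 = E0 BD AA.
Offset 23: leading byte 0xE2 = 11100010 → 3-byte char #8 = E2 95 AF.
Leading byte 0xE2 = 11100010 matches 1110xxxx → 3-byte sequence.
Byte 1: 0xE2 = 11100010, payload 0010 (4 bits).
Byte 2: 0x95 = 10010101 (10xxxxxx ✓), payload 010101.
Byte 3: 0xAF = 10101111 (10xxxxxx ✓), payload 101111.
Concatenate: 0010010101101111 = 0x256F (16 bits → U+256F).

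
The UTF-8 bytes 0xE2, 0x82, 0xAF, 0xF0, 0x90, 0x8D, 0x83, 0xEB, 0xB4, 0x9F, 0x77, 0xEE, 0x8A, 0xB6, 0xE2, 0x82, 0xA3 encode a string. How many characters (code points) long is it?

6

Byte at offset 0: 0xE2 = 11100010 → 3-byte char (#1). Advance 3.
Byte at offset 3: 0xF0 = 11110000 → 4-byte char (#2). Advance 4.
Byte at offset 7: 0xEB = 11101011 → 3-byte char (#3). Advance 3.
Byte at offset 10: 0x77 = 01110111 → 1-byte char (#4). Advance 1.
Byte at offset 11: 0xEE = 11101110 → 3-byte char (#5). Advance 3.
Byte at offset 14: 0xE2 = 11100010 → 3-byte char (#6). Advance 3.
Reached end at offset 17 after 6 code points.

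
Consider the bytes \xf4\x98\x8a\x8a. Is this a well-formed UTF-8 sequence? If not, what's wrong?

invalid (encodes a value above U+10FFFF)

Leading byte 0xF4 = 11110100 → 4-byte form.
Payload = 0x11828A, which exceeds U+10FFFF, the maximum Unicode code point. (Leading bytes F5–FF, or F4 followed by ≥ 0x90, are invalid.)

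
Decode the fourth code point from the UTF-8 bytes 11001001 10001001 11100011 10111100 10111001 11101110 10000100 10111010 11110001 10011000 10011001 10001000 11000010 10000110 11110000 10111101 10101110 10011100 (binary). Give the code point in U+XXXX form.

Offset 0: leading byte 0xC9 = 11001001 → 2-byte char #1 = C9 89.
Offset 2: leading byte 0xE3 = 11100011 → 3-byte char #2 = E3 BC B9.
Offset 5: leading byte 0xEE = 11101110 → 3-byte char #3 = EE 84 BA.
Offset 8: leading byte 0xF1 = 11110001 → 4-byte char #4 = F1 98 99 88.
Leading byte 0xF1 = 11110001 matches 11110xxx → 4-byte sequence.
Byte 1: 0xF1 = 11110001, payload 001 (3 bits).
Byte 2: 0x98 = 10011000 (10xxxxxx ✓), payload 011000.
Byte 3: 0x99 = 10011001 (10xxxxxx ✓), payload 011001.
Byte 4: 0x88 = 10001000 (10xxxxxx ✓), payload 001000.
Concatenate: 001011000011001001000 = 0x58648 (21 bits → U+58648).

U+58648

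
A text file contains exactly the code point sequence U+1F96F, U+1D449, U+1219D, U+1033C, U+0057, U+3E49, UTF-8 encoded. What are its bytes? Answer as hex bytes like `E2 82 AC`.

U+1F96F: 4-byte form → F0 9F A5 AF.
U+1D449: 4-byte form → F0 9D 91 89.
U+1219D: 4-byte form → F0 92 86 9D.
U+1033C: 4-byte form → F0 90 8C BC.
U+0057: 1-byte form → 57.
U+3E49: 3-byte form → E3 B9 89.
Concatenated (20 bytes): F0 9F A5 AF F0 9D 91 89 F0 92 86 9D F0 90 8C BC 57 E3 B9 89.

F0 9F A5 AF F0 9D 91 89 F0 92 86 9D F0 90 8C BC 57 E3 B9 89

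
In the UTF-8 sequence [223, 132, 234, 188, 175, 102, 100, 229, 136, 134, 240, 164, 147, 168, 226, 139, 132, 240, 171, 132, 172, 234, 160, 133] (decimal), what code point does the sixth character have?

Offset 0: leading byte 0xDF = 11011111 → 2-byte char #1 = DF 84.
Offset 2: leading byte 0xEA = 11101010 → 3-byte char #2 = EA BC AF.
Offset 5: leading byte 0x66 = 01100110 → 1-byte char #3 = 66.
Offset 6: leading byte 0x64 = 01100100 → 1-byte char #4 = 64.
Offset 7: leading byte 0xE5 = 11100101 → 3-byte char #5 = E5 88 86.
Offset 10: leading byte 0xF0 = 11110000 → 4-byte char #6 = F0 A4 93 A8.
Leading byte 0xF0 = 11110000 matches 11110xxx → 4-byte sequence.
Byte 1: 0xF0 = 11110000, payload 000 (3 bits).
Byte 2: 0xA4 = 10100100 (10xxxxxx ✓), payload 100100.
Byte 3: 0x93 = 10010011 (10xxxxxx ✓), payload 010011.
Byte 4: 0xA8 = 10101000 (10xxxxxx ✓), payload 101000.
Concatenate: 000100100010011101000 = 0x244E8 (21 bits → U+244E8).

U+244E8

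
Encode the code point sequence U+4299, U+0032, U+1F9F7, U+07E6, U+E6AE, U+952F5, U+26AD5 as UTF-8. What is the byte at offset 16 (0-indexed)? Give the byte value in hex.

0xB5

U+4299 → 3-byte form E4 8A 99 at offsets 0–2.
U+0032 → 1-byte form 32 at offsets 3–3.
U+1F9F7 → 4-byte form F0 9F A7 B7 at offsets 4–7.
U+07E6 → 2-byte form DF A6 at offsets 8–9.
U+E6AE → 3-byte form EE 9A AE at offsets 10–12.
U+952F5 → 4-byte form F2 95 8B B5 at offsets 13–16.
Offset 16 falls in char 6's range; it's byte 4 of F2 95 8B B5 = 0xB5.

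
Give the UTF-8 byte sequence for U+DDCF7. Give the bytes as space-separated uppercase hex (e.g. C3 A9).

F3 9D B3 B7

U+DDCF7 = 0xDDCF7 = 908535 decimal. In range U+10000–U+10FFFF → 4-byte form: 11110xxx 10xxxxxx 10xxxxxx 10xxxxxx.
Binary (21 bits): 011011101110011110111.
Split 3+6+6+6: 011 | 011101 | 110011 | 110111.
Byte 1: 11110011 = 0xF3.
Byte 2: 10011101 = 0x9D.
Byte 3: 10110011 = 0xB3.
Byte 4: 10110111 = 0xB7.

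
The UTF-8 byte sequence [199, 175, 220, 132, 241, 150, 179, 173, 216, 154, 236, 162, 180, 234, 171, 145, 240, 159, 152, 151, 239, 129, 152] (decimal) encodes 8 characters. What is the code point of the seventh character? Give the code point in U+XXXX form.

U+1F617

Offset 0: leading byte 0xC7 = 11000111 → 2-byte char #1 = C7 AF.
Offset 2: leading byte 0xDC = 11011100 → 2-byte char #2 = DC 84.
Offset 4: leading byte 0xF1 = 11110001 → 4-byte char #3 = F1 96 B3 AD.
Offset 8: leading byte 0xD8 = 11011000 → 2-byte char #4 = D8 9A.
Offset 10: leading byte 0xEC = 11101100 → 3-byte char #5 = EC A2 B4.
Offset 13: leading byte 0xEA = 11101010 → 3-byte char #6 = EA AB 91.
Offset 16: leading byte 0xF0 = 11110000 → 4-byte char #7 = F0 9F 98 97.
Leading byte 0xF0 = 11110000 matches 11110xxx → 4-byte sequence.
Byte 1: 0xF0 = 11110000, payload 000 (3 bits).
Byte 2: 0x9F = 10011111 (10xxxxxx ✓), payload 011111.
Byte 3: 0x98 = 10011000 (10xxxxxx ✓), payload 011000.
Byte 4: 0x97 = 10010111 (10xxxxxx ✓), payload 010111.
Concatenate: 000011111011000010111 = 0x1F617 (21 bits → U+1F617).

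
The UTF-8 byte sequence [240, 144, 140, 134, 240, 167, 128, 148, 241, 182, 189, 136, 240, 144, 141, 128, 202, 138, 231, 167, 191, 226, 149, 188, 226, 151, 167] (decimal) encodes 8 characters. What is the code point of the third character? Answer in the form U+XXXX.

Offset 0: leading byte 0xF0 = 11110000 → 4-byte char #1 = F0 90 8C 86.
Offset 4: leading byte 0xF0 = 11110000 → 4-byte char #2 = F0 A7 80 94.
Offset 8: leading byte 0xF1 = 11110001 → 4-byte char #3 = F1 B6 BD 88.
Leading byte 0xF1 = 11110001 matches 11110xxx → 4-byte sequence.
Byte 1: 0xF1 = 11110001, payload 001 (3 bits).
Byte 2: 0xB6 = 10110110 (10xxxxxx ✓), payload 110110.
Byte 3: 0xBD = 10111101 (10xxxxxx ✓), payload 111101.
Byte 4: 0x88 = 10001000 (10xxxxxx ✓), payload 001000.
Concatenate: 001110110111101001000 = 0x76F48 (21 bits → U+76F48).

U+76F48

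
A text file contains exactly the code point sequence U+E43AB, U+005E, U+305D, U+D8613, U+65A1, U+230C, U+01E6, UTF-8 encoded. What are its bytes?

U+E43AB: 4-byte form → F3 A4 8E AB.
U+005E: 1-byte form → 5E.
U+305D: 3-byte form → E3 81 9D.
U+D8613: 4-byte form → F3 98 98 93.
U+65A1: 3-byte form → E6 96 A1.
U+230C: 3-byte form → E2 8C 8C.
U+01E6: 2-byte form → C7 A6.
Concatenated (20 bytes): F3 A4 8E AB 5E E3 81 9D F3 98 98 93 E6 96 A1 E2 8C 8C C7 A6.

F3 A4 8E AB 5E E3 81 9D F3 98 98 93 E6 96 A1 E2 8C 8C C7 A6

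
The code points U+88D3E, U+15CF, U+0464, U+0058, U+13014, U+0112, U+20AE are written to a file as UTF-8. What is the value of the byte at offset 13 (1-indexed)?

0x80

1-indexed offset 13 is 0-indexed offset 12.
U+88D3E → 4-byte form F2 88 B4 BE at offsets 0–3.
U+15CF → 3-byte form E1 97 8F at offsets 4–6.
U+0464 → 2-byte form D1 A4 at offsets 7–8.
U+0058 → 1-byte form 58 at offsets 9–9.
U+13014 → 4-byte form F0 93 80 94 at offsets 10–13.
Offset 12 falls in char 5's range; it's byte 3 of F0 93 80 94 = 0x80.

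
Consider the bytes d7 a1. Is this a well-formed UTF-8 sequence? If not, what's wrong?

valid

Leading byte 0xD7 = 11010111 → 2-byte form.
Continuation bytes 0xA1=10100001 all match 10xxxxxx.
Decoded value 0x5E1 is ≥ 0x80 (shortest form) and not a surrogate.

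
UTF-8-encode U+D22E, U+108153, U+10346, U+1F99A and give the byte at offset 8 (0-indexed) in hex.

U+D22E → 3-byte form ED 88 AE at offsets 0–2.
U+108153 → 4-byte form F4 88 85 93 at offsets 3–6.
U+10346 → 4-byte form F0 90 8D 86 at offsets 7–10.
Offset 8 falls in char 3's range; it's byte 2 of F0 90 8D 86 = 0x90.

0x90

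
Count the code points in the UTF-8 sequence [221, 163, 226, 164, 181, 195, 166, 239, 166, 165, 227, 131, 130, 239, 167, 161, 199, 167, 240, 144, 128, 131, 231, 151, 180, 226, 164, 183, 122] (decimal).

Byte at offset 0: 0xDD = 11011101 → 2-byte char (#1). Advance 2.
Byte at offset 2: 0xE2 = 11100010 → 3-byte char (#2). Advance 3.
Byte at offset 5: 0xC3 = 11000011 → 2-byte char (#3). Advance 2.
Byte at offset 7: 0xEF = 11101111 → 3-byte char (#4). Advance 3.
Byte at offset 10: 0xE3 = 11100011 → 3-byte char (#5). Advance 3.
Byte at offset 13: 0xEF = 11101111 → 3-byte char (#6). Advance 3.
Byte at offset 16: 0xC7 = 11000111 → 2-byte char (#7). Advance 2.
Byte at offset 18: 0xF0 = 11110000 → 4-byte char (#8). Advance 4.
Byte at offset 22: 0xE7 = 11100111 → 3-byte char (#9). Advance 3.
Byte at offset 25: 0xE2 = 11100010 → 3-byte char (#10). Advance 3.
Byte at offset 28: 0x7A = 01111010 → 1-byte char (#11). Advance 1.
Reached end at offset 29 after 11 code points.

11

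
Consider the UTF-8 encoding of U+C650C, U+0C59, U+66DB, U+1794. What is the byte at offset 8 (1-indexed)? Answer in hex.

1-indexed offset 8 is 0-indexed offset 7.
U+C650C → 4-byte form F3 86 94 8C at offsets 0–3.
U+0C59 → 3-byte form E0 B1 99 at offsets 4–6.
U+66DB → 3-byte form E6 9B 9B at offsets 7–9.
Offset 7 falls in char 3's range; it's byte 1 of E6 9B 9B = 0xE6.

0xE6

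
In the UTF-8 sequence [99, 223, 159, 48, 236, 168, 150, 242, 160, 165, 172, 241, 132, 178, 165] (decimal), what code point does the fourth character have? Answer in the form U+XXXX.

U+CA16

Offset 0: leading byte 0x63 = 01100011 → 1-byte char #1 = 63.
Offset 1: leading byte 0xDF = 11011111 → 2-byte char #2 = DF 9F.
Offset 3: leading byte 0x30 = 00110000 → 1-byte char #3 = 30.
Offset 4: leading byte 0xEC = 11101100 → 3-byte char #4 = EC A8 96.
Leading byte 0xEC = 11101100 matches 1110xxxx → 3-byte sequence.
Byte 1: 0xEC = 11101100, payload 1100 (4 bits).
Byte 2: 0xA8 = 10101000 (10xxxxxx ✓), payload 101000.
Byte 3: 0x96 = 10010110 (10xxxxxx ✓), payload 010110.
Concatenate: 1100101000010110 = 0xCA16 (16 bits → U+CA16).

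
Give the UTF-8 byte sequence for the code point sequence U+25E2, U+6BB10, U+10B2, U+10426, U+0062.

U+25E2: 3-byte form → E2 97 A2.
U+6BB10: 4-byte form → F1 AB AC 90.
U+10B2: 3-byte form → E1 82 B2.
U+10426: 4-byte form → F0 90 90 A6.
U+0062: 1-byte form → 62.
Concatenated (15 bytes): E2 97 A2 F1 AB AC 90 E1 82 B2 F0 90 90 A6 62.

E2 97 A2 F1 AB AC 90 E1 82 B2 F0 90 90 A6 62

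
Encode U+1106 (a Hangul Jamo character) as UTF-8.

U+1106 = 0x1106 = 4358 decimal. In range U+0800–U+FFFF → 3-byte form: 1110xxxx 10xxxxxx 10xxxxxx.
Binary (16 bits): 0001000100000110.
Split 4+6+6: 0001 | 000100 | 000110.
Byte 1: 11100001 = 0xE1.
Byte 2: 10000100 = 0x84.
Byte 3: 10000110 = 0x86.

E1 84 86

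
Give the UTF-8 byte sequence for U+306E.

U+306E = 0x306E = 12398 decimal. In range U+0800–U+FFFF → 3-byte form: 1110xxxx 10xxxxxx 10xxxxxx.
Binary (16 bits): 0011000001101110.
Split 4+6+6: 0011 | 000001 | 101110.
Byte 1: 11100011 = 0xE3.
Byte 2: 10000001 = 0x81.
Byte 3: 10101110 = 0xAE.

E3 81 AE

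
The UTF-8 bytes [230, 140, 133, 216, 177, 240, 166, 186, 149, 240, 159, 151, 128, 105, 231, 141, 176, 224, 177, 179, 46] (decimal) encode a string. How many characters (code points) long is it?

8

Byte at offset 0: 0xE6 = 11100110 → 3-byte char (#1). Advance 3.
Byte at offset 3: 0xD8 = 11011000 → 2-byte char (#2). Advance 2.
Byte at offset 5: 0xF0 = 11110000 → 4-byte char (#3). Advance 4.
Byte at offset 9: 0xF0 = 11110000 → 4-byte char (#4). Advance 4.
Byte at offset 13: 0x69 = 01101001 → 1-byte char (#5). Advance 1.
Byte at offset 14: 0xE7 = 11100111 → 3-byte char (#6). Advance 3.
Byte at offset 17: 0xE0 = 11100000 → 3-byte char (#7). Advance 3.
Byte at offset 20: 0x2E = 00101110 → 1-byte char (#8). Advance 1.
Reached end at offset 21 after 8 code points.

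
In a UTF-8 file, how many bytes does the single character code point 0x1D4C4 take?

4

U+1D4C4 = 0x1D4C4. UTF-8 uses 1 byte below 0x80, 2 below 0x800, 3 below 0x10000, 4 up to 0x10FFFF. 0x1D4C4 is in U+10000–U+10FFFF → 4 bytes.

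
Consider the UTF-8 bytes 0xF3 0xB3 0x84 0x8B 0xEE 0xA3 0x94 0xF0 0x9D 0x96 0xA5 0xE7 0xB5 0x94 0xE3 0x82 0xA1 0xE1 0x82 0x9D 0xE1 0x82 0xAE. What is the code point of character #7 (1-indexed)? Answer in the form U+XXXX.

Offset 0: leading byte 0xF3 = 11110011 → 4-byte char #1 = F3 B3 84 8B.
Offset 4: leading byte 0xEE = 11101110 → 3-byte char #2 = EE A3 94.
Offset 7: leading byte 0xF0 = 11110000 → 4-byte char #3 = F0 9D 96 A5.
Offset 11: leading byte 0xE7 = 11100111 → 3-byte char #4 = E7 B5 94.
Offset 14: leading byte 0xE3 = 11100011 → 3-byte char #5 = E3 82 A1.
Offset 17: leading byte 0xE1 = 11100001 → 3-byte char #6 = E1 82 9D.
Offset 20: leading byte 0xE1 = 11100001 → 3-byte char #7 = E1 82 AE.
Leading byte 0xE1 = 11100001 matches 1110xxxx → 3-byte sequence.
Byte 1: 0xE1 = 11100001, payload 0001 (4 bits).
Byte 2: 0x82 = 10000010 (10xxxxxx ✓), payload 000010.
Byte 3: 0xAE = 10101110 (10xxxxxx ✓), payload 101110.
Concatenate: 0001000010101110 = 0x10AE (16 bits → U+10AE).

U+10AE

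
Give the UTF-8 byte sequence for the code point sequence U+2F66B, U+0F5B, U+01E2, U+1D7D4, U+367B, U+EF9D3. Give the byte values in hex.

U+2F66B: 4-byte form → F0 AF 99 AB.
U+0F5B: 3-byte form → E0 BD 9B.
U+01E2: 2-byte form → C7 A2.
U+1D7D4: 4-byte form → F0 9D 9F 94.
U+367B: 3-byte form → E3 99 BB.
U+EF9D3: 4-byte form → F3 AF A7 93.
Concatenated (20 bytes): F0 AF 99 AB E0 BD 9B C7 A2 F0 9D 9F 94 E3 99 BB F3 AF A7 93.

F0 AF 99 AB E0 BD 9B C7 A2 F0 9D 9F 94 E3 99 BB F3 AF A7 93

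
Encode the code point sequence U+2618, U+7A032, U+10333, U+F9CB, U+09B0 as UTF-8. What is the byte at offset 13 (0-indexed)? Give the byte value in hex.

U+2618 → 3-byte form E2 98 98 at offsets 0–2.
U+7A032 → 4-byte form F1 BA 80 B2 at offsets 3–6.
U+10333 → 4-byte form F0 90 8C B3 at offsets 7–10.
U+F9CB → 3-byte form EF A7 8B at offsets 11–13.
Offset 13 falls in char 4's range; it's byte 3 of EF A7 8B = 0x8B.

0x8B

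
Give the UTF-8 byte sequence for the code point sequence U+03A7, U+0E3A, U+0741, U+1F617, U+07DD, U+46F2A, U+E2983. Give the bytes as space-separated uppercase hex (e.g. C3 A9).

U+03A7: 2-byte form → CE A7.
U+0E3A: 3-byte form → E0 B8 BA.
U+0741: 2-byte form → DD 81.
U+1F617: 4-byte form → F0 9F 98 97.
U+07DD: 2-byte form → DF 9D.
U+46F2A: 4-byte form → F1 86 BC AA.
U+E2983: 4-byte form → F3 A2 A6 83.
Concatenated (21 bytes): CE A7 E0 B8 BA DD 81 F0 9F 98 97 DF 9D F1 86 BC AA F3 A2 A6 83.

CE A7 E0 B8 BA DD 81 F0 9F 98 97 DF 9D F1 86 BC AA F3 A2 A6 83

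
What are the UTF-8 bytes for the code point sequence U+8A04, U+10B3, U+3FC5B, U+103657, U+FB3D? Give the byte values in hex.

E8 A8 84 E1 82 B3 F0 BF B1 9B F4 83 99 97 EF AC BD

U+8A04: 3-byte form → E8 A8 84.
U+10B3: 3-byte form → E1 82 B3.
U+3FC5B: 4-byte form → F0 BF B1 9B.
U+103657: 4-byte form → F4 83 99 97.
U+FB3D: 3-byte form → EF AC BD.
Concatenated (17 bytes): E8 A8 84 E1 82 B3 F0 BF B1 9B F4 83 99 97 EF AC BD.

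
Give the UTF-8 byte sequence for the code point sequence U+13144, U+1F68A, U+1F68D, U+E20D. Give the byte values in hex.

U+13144: 4-byte form → F0 93 85 84.
U+1F68A: 4-byte form → F0 9F 9A 8A.
U+1F68D: 4-byte form → F0 9F 9A 8D.
U+E20D: 3-byte form → EE 88 8D.
Concatenated (15 bytes): F0 93 85 84 F0 9F 9A 8A F0 9F 9A 8D EE 88 8D.

F0 93 85 84 F0 9F 9A 8A F0 9F 9A 8D EE 88 8D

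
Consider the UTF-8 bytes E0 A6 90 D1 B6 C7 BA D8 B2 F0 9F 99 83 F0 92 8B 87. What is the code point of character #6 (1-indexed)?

U+122C7

Offset 0: leading byte 0xE0 = 11100000 → 3-byte char #1 = E0 A6 90.
Offset 3: leading byte 0xD1 = 11010001 → 2-byte char #2 = D1 B6.
Offset 5: leading byte 0xC7 = 11000111 → 2-byte char #3 = C7 BA.
Offset 7: leading byte 0xD8 = 11011000 → 2-byte char #4 = D8 B2.
Offset 9: leading byte 0xF0 = 11110000 → 4-byte char #5 = F0 9F 99 83.
Offset 13: leading byte 0xF0 = 11110000 → 4-byte char #6 = F0 92 8B 87.
Leading byte 0xF0 = 11110000 matches 11110xxx → 4-byte sequence.
Byte 1: 0xF0 = 11110000, payload 000 (3 bits).
Byte 2: 0x92 = 10010010 (10xxxxxx ✓), payload 010010.
Byte 3: 0x8B = 10001011 (10xxxxxx ✓), payload 001011.
Byte 4: 0x87 = 10000111 (10xxxxxx ✓), payload 000111.
Concatenate: 000010010001011000111 = 0x122C7 (21 bits → U+122C7).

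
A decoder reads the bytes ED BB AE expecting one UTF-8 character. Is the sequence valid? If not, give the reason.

Structurally a 3-byte sequence; payload = 0xDEEE.
But 0xDEEE is in U+D800–U+DFFF, the surrogate range. Surrogates are not Unicode scalar values and are forbidden in UTF-8.

invalid (encodes a surrogate (U+D800–U+DFFF))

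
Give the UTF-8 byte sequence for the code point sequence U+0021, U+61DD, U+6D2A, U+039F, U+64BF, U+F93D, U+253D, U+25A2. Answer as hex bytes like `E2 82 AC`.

21 E6 87 9D E6 B4 AA CE 9F E6 92 BF EF A4 BD E2 94 BD E2 96 A2

U+0021: 1-byte form → 21.
U+61DD: 3-byte form → E6 87 9D.
U+6D2A: 3-byte form → E6 B4 AA.
U+039F: 2-byte form → CE 9F.
U+64BF: 3-byte form → E6 92 BF.
U+F93D: 3-byte form → EF A4 BD.
U+253D: 3-byte form → E2 94 BD.
U+25A2: 3-byte form → E2 96 A2.
Concatenated (21 bytes): 21 E6 87 9D E6 B4 AA CE 9F E6 92 BF EF A4 BD E2 94 BD E2 96 A2.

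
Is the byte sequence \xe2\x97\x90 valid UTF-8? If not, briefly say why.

valid

Leading byte 0xE2 = 11100010 → 3-byte form.
Continuation bytes 0x97=10010111, 0x90=10010000 all match 10xxxxxx.
Decoded value 0x25D0 is ≥ 0x800 (shortest form) and not a surrogate.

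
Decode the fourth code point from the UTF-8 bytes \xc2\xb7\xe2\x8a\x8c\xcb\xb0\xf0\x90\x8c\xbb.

U+1033B

Offset 0: leading byte 0xC2 = 11000010 → 2-byte char #1 = C2 B7.
Offset 2: leading byte 0xE2 = 11100010 → 3-byte char #2 = E2 8A 8C.
Offset 5: leading byte 0xCB = 11001011 → 2-byte char #3 = CB B0.
Offset 7: leading byte 0xF0 = 11110000 → 4-byte char #4 = F0 90 8C BB.
Leading byte 0xF0 = 11110000 matches 11110xxx → 4-byte sequence.
Byte 1: 0xF0 = 11110000, payload 000 (3 bits).
Byte 2: 0x90 = 10010000 (10xxxxxx ✓), payload 010000.
Byte 3: 0x8C = 10001100 (10xxxxxx ✓), payload 001100.
Byte 4: 0xBB = 10111011 (10xxxxxx ✓), payload 111011.
Concatenate: 000010000001100111011 = 0x1033B (21 bits → U+1033B).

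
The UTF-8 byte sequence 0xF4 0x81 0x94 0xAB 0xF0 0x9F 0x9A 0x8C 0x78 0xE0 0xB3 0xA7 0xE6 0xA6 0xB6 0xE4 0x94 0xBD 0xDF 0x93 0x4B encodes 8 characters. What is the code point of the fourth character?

U+0CE7

Offset 0: leading byte 0xF4 = 11110100 → 4-byte char #1 = F4 81 94 AB.
Offset 4: leading byte 0xF0 = 11110000 → 4-byte char #2 = F0 9F 9A 8C.
Offset 8: leading byte 0x78 = 01111000 → 1-byte char #3 = 78.
Offset 9: leading byte 0xE0 = 11100000 → 3-byte char #4 = E0 B3 A7.
Leading byte 0xE0 = 11100000 matches 1110xxxx → 3-byte sequence.
Byte 1: 0xE0 = 11100000, payload 0000 (4 bits).
Byte 2: 0xB3 = 10110011 (10xxxxxx ✓), payload 110011.
Byte 3: 0xA7 = 10100111 (10xxxxxx ✓), payload 100111.
Concatenate: 0000110011100111 = 0xCE7 (16 bits → U+0CE7).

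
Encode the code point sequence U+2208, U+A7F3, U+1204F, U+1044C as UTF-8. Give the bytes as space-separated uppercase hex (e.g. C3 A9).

E2 88 88 EA 9F B3 F0 92 81 8F F0 90 91 8C

U+2208: 3-byte form → E2 88 88.
U+A7F3: 3-byte form → EA 9F B3.
U+1204F: 4-byte form → F0 92 81 8F.
U+1044C: 4-byte form → F0 90 91 8C.
Concatenated (14 bytes): E2 88 88 EA 9F B3 F0 92 81 8F F0 90 91 8C.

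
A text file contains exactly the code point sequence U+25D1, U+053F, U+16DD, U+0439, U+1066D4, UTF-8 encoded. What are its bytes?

E2 97 91 D4 BF E1 9B 9D D0 B9 F4 86 9B 94

U+25D1: 3-byte form → E2 97 91.
U+053F: 2-byte form → D4 BF.
U+16DD: 3-byte form → E1 9B 9D.
U+0439: 2-byte form → D0 B9.
U+1066D4: 4-byte form → F4 86 9B 94.
Concatenated (14 bytes): E2 97 91 D4 BF E1 9B 9D D0 B9 F4 86 9B 94.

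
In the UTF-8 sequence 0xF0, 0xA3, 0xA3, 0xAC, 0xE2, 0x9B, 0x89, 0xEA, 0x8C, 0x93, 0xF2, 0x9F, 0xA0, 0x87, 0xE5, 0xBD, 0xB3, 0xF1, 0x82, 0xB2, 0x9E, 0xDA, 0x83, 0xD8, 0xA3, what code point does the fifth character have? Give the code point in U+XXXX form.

Offset 0: leading byte 0xF0 = 11110000 → 4-byte char #1 = F0 A3 A3 AC.
Offset 4: leading byte 0xE2 = 11100010 → 3-byte char #2 = E2 9B 89.
Offset 7: leading byte 0xEA = 11101010 → 3-byte char #3 = EA 8C 93.
Offset 10: leading byte 0xF2 = 11110010 → 4-byte char #4 = F2 9F A0 87.
Offset 14: leading byte 0xE5 = 11100101 → 3-byte char #5 = E5 BD B3.
Leading byte 0xE5 = 11100101 matches 1110xxxx → 3-byte sequence.
Byte 1: 0xE5 = 11100101, payload 0101 (4 bits).
Byte 2: 0xBD = 10111101 (10xxxxxx ✓), payload 111101.
Byte 3: 0xB3 = 10110011 (10xxxxxx ✓), payload 110011.
Concatenate: 0101111101110011 = 0x5F73 (16 bits → U+5F73).

U+5F73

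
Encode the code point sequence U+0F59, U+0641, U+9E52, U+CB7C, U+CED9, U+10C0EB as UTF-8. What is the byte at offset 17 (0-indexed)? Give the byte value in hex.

0xAB

U+0F59 → 3-byte form E0 BD 99 at offsets 0–2.
U+0641 → 2-byte form D9 81 at offsets 3–4.
U+9E52 → 3-byte form E9 B9 92 at offsets 5–7.
U+CB7C → 3-byte form EC AD BC at offsets 8–10.
U+CED9 → 3-byte form EC BB 99 at offsets 11–13.
U+10C0EB → 4-byte form F4 8C 83 AB at offsets 14–17.
Offset 17 falls in char 6's range; it's byte 4 of F4 8C 83 AB = 0xAB.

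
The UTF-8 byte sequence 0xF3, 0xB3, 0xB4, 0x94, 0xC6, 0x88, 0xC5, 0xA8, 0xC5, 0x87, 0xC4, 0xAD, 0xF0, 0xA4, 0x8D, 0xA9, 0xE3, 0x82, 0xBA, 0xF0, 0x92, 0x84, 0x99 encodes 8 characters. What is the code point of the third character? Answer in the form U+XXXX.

Offset 0: leading byte 0xF3 = 11110011 → 4-byte char #1 = F3 B3 B4 94.
Offset 4: leading byte 0xC6 = 11000110 → 2-byte char #2 = C6 88.
Offset 6: leading byte 0xC5 = 11000101 → 2-byte char #3 = C5 A8.
Leading byte 0xC5 = 11000101 matches 110xxxxx → 2-byte sequence.
Byte 1: 0xC5 = 11000101, payload 00101 (5 bits).
Byte 2: 0xA8 = 10101000 (10xxxxxx ✓), payload 101000.
Concatenate: 00101101000 = 0x168 (11 bits → U+0168).

U+0168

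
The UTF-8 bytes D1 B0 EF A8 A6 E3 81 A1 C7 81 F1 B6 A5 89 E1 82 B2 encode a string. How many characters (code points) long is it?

6

Byte at offset 0: 0xD1 = 11010001 → 2-byte char (#1). Advance 2.
Byte at offset 2: 0xEF = 11101111 → 3-byte char (#2). Advance 3.
Byte at offset 5: 0xE3 = 11100011 → 3-byte char (#3). Advance 3.
Byte at offset 8: 0xC7 = 11000111 → 2-byte char (#4). Advance 2.
Byte at offset 10: 0xF1 = 11110001 → 4-byte char (#5). Advance 4.
Byte at offset 14: 0xE1 = 11100001 → 3-byte char (#6). Advance 3.
Reached end at offset 17 after 6 code points.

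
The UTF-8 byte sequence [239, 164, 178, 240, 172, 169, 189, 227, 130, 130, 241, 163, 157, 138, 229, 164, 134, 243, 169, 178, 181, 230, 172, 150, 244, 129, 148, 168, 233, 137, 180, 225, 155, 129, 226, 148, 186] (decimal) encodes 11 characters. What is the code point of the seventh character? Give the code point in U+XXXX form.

U+6B16

Offset 0: leading byte 0xEF = 11101111 → 3-byte char #1 = EF A4 B2.
Offset 3: leading byte 0xF0 = 11110000 → 4-byte char #2 = F0 AC A9 BD.
Offset 7: leading byte 0xE3 = 11100011 → 3-byte char #3 = E3 82 82.
Offset 10: leading byte 0xF1 = 11110001 → 4-byte char #4 = F1 A3 9D 8A.
Offset 14: leading byte 0xE5 = 11100101 → 3-byte char #5 = E5 A4 86.
Offset 17: leading byte 0xF3 = 11110011 → 4-byte char #6 = F3 A9 B2 B5.
Offset 21: leading byte 0xE6 = 11100110 → 3-byte char #7 = E6 AC 96.
Leading byte 0xE6 = 11100110 matches 1110xxxx → 3-byte sequence.
Byte 1: 0xE6 = 11100110, payload 0110 (4 bits).
Byte 2: 0xAC = 10101100 (10xxxxxx ✓), payload 101100.
Byte 3: 0x96 = 10010110 (10xxxxxx ✓), payload 010110.
Concatenate: 0110101100010110 = 0x6B16 (16 bits → U+6B16).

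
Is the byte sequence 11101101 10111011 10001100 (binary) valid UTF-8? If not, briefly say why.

invalid (encodes a surrogate (U+D800–U+DFFF))

Structurally a 3-byte sequence; payload = 0xDECC.
But 0xDECC is in U+D800–U+DFFF, the surrogate range. Surrogates are not Unicode scalar values and are forbidden in UTF-8.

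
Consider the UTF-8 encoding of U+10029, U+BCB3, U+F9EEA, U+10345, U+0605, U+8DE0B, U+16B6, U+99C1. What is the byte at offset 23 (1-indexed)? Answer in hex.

0x9A

1-indexed offset 23 is 0-indexed offset 22.
U+10029 → 4-byte form F0 90 80 A9 at offsets 0–3.
U+BCB3 → 3-byte form EB B2 B3 at offsets 4–6.
U+F9EEA → 4-byte form F3 B9 BB AA at offsets 7–10.
U+10345 → 4-byte form F0 90 8D 85 at offsets 11–14.
U+0605 → 2-byte form D8 85 at offsets 15–16.
U+8DE0B → 4-byte form F2 8D B8 8B at offsets 17–20.
U+16B6 → 3-byte form E1 9A B6 at offsets 21–23.
Offset 22 falls in char 7's range; it's byte 2 of E1 9A B6 = 0x9A.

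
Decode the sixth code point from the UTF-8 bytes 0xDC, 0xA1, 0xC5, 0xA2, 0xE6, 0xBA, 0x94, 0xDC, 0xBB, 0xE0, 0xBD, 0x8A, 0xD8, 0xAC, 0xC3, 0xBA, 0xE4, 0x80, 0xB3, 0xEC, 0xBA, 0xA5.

Offset 0: leading byte 0xDC = 11011100 → 2-byte char #1 = DC A1.
Offset 2: leading byte 0xC5 = 11000101 → 2-byte char #2 = C5 A2.
Offset 4: leading byte 0xE6 = 11100110 → 3-byte char #3 = E6 BA 94.
Offset 7: leading byte 0xDC = 11011100 → 2-byte char #4 = DC BB.
Offset 9: leading byte 0xE0 = 11100000 → 3-byte char #5 = E0 BD 8A.
Offset 12: leading byte 0xD8 = 11011000 → 2-byte char #6 = D8 AC.
Leading byte 0xD8 = 11011000 matches 110xxxxx → 2-byte sequence.
Byte 1: 0xD8 = 11011000, payload 11000 (5 bits).
Byte 2: 0xAC = 10101100 (10xxxxxx ✓), payload 101100.
Concatenate: 11000101100 = 0x62C (11 bits → U+062C).

U+062C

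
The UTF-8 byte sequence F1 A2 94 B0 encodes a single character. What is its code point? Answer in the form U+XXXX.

Leading byte 0xF1 = 11110001 matches 11110xxx → 4-byte sequence.
Byte 1: 0xF1 = 11110001, payload 001 (3 bits).
Byte 2: 0xA2 = 10100010 (10xxxxxx ✓), payload 100010.
Byte 3: 0x94 = 10010100 (10xxxxxx ✓), payload 010100.
Byte 4: 0xB0 = 10110000 (10xxxxxx ✓), payload 110000.
Concatenate: 001100010010100110000 = 0x62530 (21 bits → U+62530).

U+62530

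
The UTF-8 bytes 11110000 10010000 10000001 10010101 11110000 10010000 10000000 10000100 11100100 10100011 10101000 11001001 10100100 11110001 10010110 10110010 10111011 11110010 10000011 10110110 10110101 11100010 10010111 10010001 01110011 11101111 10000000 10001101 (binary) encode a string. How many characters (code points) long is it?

9

Byte at offset 0: 0xF0 = 11110000 → 4-byte char (#1). Advance 4.
Byte at offset 4: 0xF0 = 11110000 → 4-byte char (#2). Advance 4.
Byte at offset 8: 0xE4 = 11100100 → 3-byte char (#3). Advance 3.
Byte at offset 11: 0xC9 = 11001001 → 2-byte char (#4). Advance 2.
Byte at offset 13: 0xF1 = 11110001 → 4-byte char (#5). Advance 4.
Byte at offset 17: 0xF2 = 11110010 → 4-byte char (#6). Advance 4.
Byte at offset 21: 0xE2 = 11100010 → 3-byte char (#7). Advance 3.
Byte at offset 24: 0x73 = 01110011 → 1-byte char (#8). Advance 1.
Byte at offset 25: 0xEF = 11101111 → 3-byte char (#9). Advance 3.
Reached end at offset 28 after 9 code points.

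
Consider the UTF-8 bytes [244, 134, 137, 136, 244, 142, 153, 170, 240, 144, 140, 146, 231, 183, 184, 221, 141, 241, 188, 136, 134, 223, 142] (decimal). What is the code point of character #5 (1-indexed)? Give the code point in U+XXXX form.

U+074D

Offset 0: leading byte 0xF4 = 11110100 → 4-byte char #1 = F4 86 89 88.
Offset 4: leading byte 0xF4 = 11110100 → 4-byte char #2 = F4 8E 99 AA.
Offset 8: leading byte 0xF0 = 11110000 → 4-byte char #3 = F0 90 8C 92.
Offset 12: leading byte 0xE7 = 11100111 → 3-byte char #4 = E7 B7 B8.
Offset 15: leading byte 0xDD = 11011101 → 2-byte char #5 = DD 8D.
Leading byte 0xDD = 11011101 matches 110xxxxx → 2-byte sequence.
Byte 1: 0xDD = 11011101, payload 11101 (5 bits).
Byte 2: 0x8D = 10001101 (10xxxxxx ✓), payload 001101.
Concatenate: 11101001101 = 0x74D (11 bits → U+074D).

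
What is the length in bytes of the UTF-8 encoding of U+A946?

U+A946 = 0xA946. UTF-8 uses 1 byte below 0x80, 2 below 0x800, 3 below 0x10000, 4 up to 0x10FFFF. 0xA946 is in U+0800–U+FFFF → 3 bytes.

3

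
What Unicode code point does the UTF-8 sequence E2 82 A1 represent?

Leading byte 0xE2 = 11100010 matches 1110xxxx → 3-byte sequence.
Byte 1: 0xE2 = 11100010, payload 0010 (4 bits).
Byte 2: 0x82 = 10000010 (10xxxxxx ✓), payload 000010.
Byte 3: 0xA1 = 10100001 (10xxxxxx ✓), payload 100001.
Concatenate: 0010000010100001 = 0x20A1 (16 bits → U+20A1).

U+20A1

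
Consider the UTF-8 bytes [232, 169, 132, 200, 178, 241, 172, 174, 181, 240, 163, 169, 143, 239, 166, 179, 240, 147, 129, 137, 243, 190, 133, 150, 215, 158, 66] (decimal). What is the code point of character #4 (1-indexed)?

U+23A4F

Offset 0: leading byte 0xE8 = 11101000 → 3-byte char #1 = E8 A9 84.
Offset 3: leading byte 0xC8 = 11001000 → 2-byte char #2 = C8 B2.
Offset 5: leading byte 0xF1 = 11110001 → 4-byte char #3 = F1 AC AE B5.
Offset 9: leading byte 0xF0 = 11110000 → 4-byte char #4 = F0 A3 A9 8F.
Leading byte 0xF0 = 11110000 matches 11110xxx → 4-byte sequence.
Byte 1: 0xF0 = 11110000, payload 000 (3 bits).
Byte 2: 0xA3 = 10100011 (10xxxxxx ✓), payload 100011.
Byte 3: 0xA9 = 10101001 (10xxxxxx ✓), payload 101001.
Byte 4: 0x8F = 10001111 (10xxxxxx ✓), payload 001111.
Concatenate: 000100011101001001111 = 0x23A4F (21 bits → U+23A4F).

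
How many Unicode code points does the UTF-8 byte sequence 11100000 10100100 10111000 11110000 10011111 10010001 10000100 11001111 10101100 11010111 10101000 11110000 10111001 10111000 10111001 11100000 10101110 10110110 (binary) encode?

Byte at offset 0: 0xE0 = 11100000 → 3-byte char (#1). Advance 3.
Byte at offset 3: 0xF0 = 11110000 → 4-byte char (#2). Advance 4.
Byte at offset 7: 0xCF = 11001111 → 2-byte char (#3). Advance 2.
Byte at offset 9: 0xD7 = 11010111 → 2-byte char (#4). Advance 2.
Byte at offset 11: 0xF0 = 11110000 → 4-byte char (#5). Advance 4.
Byte at offset 15: 0xE0 = 11100000 → 3-byte char (#6). Advance 3.
Reached end at offset 18 after 6 code points.

6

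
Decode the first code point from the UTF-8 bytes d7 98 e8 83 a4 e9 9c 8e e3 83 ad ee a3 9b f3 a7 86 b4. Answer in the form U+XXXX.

Offset 0: leading byte 0xD7 = 11010111 → 2-byte char #1 = D7 98.
Leading byte 0xD7 = 11010111 matches 110xxxxx → 2-byte sequence.
Byte 1: 0xD7 = 11010111, payload 10111 (5 bits).
Byte 2: 0x98 = 10011000 (10xxxxxx ✓), payload 011000.
Concatenate: 10111011000 = 0x5D8 (11 bits → U+05D8).

U+05D8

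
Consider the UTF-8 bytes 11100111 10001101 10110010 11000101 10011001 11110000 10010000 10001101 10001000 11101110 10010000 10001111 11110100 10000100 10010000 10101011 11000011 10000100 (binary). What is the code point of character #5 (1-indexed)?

Offset 0: leading byte 0xE7 = 11100111 → 3-byte char #1 = E7 8D B2.
Offset 3: leading byte 0xC5 = 11000101 → 2-byte char #2 = C5 99.
Offset 5: leading byte 0xF0 = 11110000 → 4-byte char #3 = F0 90 8D 88.
Offset 9: leading byte 0xEE = 11101110 → 3-byte char #4 = EE 90 8F.
Offset 12: leading byte 0xF4 = 11110100 → 4-byte char #5 = F4 84 90 AB.
Leading byte 0xF4 = 11110100 matches 11110xxx → 4-byte sequence.
Byte 1: 0xF4 = 11110100, payload 100 (3 bits).
Byte 2: 0x84 = 10000100 (10xxxxxx ✓), payload 000100.
Byte 3: 0x90 = 10010000 (10xxxxxx ✓), payload 010000.
Byte 4: 0xAB = 10101011 (10xxxxxx ✓), payload 101011.
Concatenate: 100000100010000101011 = 0x10442B (21 bits → U+10442B).

U+10442B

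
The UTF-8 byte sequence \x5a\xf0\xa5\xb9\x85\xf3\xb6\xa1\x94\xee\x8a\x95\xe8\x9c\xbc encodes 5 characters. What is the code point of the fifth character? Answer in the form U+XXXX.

U+873C

Offset 0: leading byte 0x5A = 01011010 → 1-byte char #1 = 5A.
Offset 1: leading byte 0xF0 = 11110000 → 4-byte char #2 = F0 A5 B9 85.
Offset 5: leading byte 0xF3 = 11110011 → 4-byte char #3 = F3 B6 A1 94.
Offset 9: leading byte 0xEE = 11101110 → 3-byte char #4 = EE 8A 95.
Offset 12: leading byte 0xE8 = 11101000 → 3-byte char #5 = E8 9C BC.
Leading byte 0xE8 = 11101000 matches 1110xxxx → 3-byte sequence.
Byte 1: 0xE8 = 11101000, payload 1000 (4 bits).
Byte 2: 0x9C = 10011100 (10xxxxxx ✓), payload 011100.
Byte 3: 0xBC = 10111100 (10xxxxxx ✓), payload 111100.
Concatenate: 1000011100111100 = 0x873C (16 bits → U+873C).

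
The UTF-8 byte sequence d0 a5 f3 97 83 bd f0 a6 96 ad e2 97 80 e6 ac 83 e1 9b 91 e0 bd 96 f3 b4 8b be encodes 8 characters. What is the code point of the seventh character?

U+0F56

Offset 0: leading byte 0xD0 = 11010000 → 2-byte char #1 = D0 A5.
Offset 2: leading byte 0xF3 = 11110011 → 4-byte char #2 = F3 97 83 BD.
Offset 6: leading byte 0xF0 = 11110000 → 4-byte char #3 = F0 A6 96 AD.
Offset 10: leading byte 0xE2 = 11100010 → 3-byte char #4 = E2 97 80.
Offset 13: leading byte 0xE6 = 11100110 → 3-byte char #5 = E6 AC 83.
Offset 16: leading byte 0xE1 = 11100001 → 3-byte char #6 = E1 9B 91.
Offset 19: leading byte 0xE0 = 11100000 → 3-byte char #7 = E0 BD 96.
Leading byte 0xE0 = 11100000 matches 1110xxxx → 3-byte sequence.
Byte 1: 0xE0 = 11100000, payload 0000 (4 bits).
Byte 2: 0xBD = 10111101 (10xxxxxx ✓), payload 111101.
Byte 3: 0x96 = 10010110 (10xxxxxx ✓), payload 010110.
Concatenate: 0000111101010110 = 0xF56 (16 bits → U+0F56).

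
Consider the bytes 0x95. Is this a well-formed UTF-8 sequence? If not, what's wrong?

Byte 0x95 = 10010101 has the form 10xxxxxx — a continuation byte — but there is no preceding leading byte.

invalid (continuation byte with no leading byte)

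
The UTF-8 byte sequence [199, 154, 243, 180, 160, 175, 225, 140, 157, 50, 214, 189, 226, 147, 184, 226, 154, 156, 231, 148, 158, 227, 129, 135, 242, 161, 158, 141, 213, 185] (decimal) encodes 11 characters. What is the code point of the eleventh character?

U+0579

Offset 0: leading byte 0xC7 = 11000111 → 2-byte char #1 = C7 9A.
Offset 2: leading byte 0xF3 = 11110011 → 4-byte char #2 = F3 B4 A0 AF.
Offset 6: leading byte 0xE1 = 11100001 → 3-byte char #3 = E1 8C 9D.
Offset 9: leading byte 0x32 = 00110010 → 1-byte char #4 = 32.
Offset 10: leading byte 0xD6 = 11010110 → 2-byte char #5 = D6 BD.
Offset 12: leading byte 0xE2 = 11100010 → 3-byte char #6 = E2 93 B8.
Offset 15: leading byte 0xE2 = 11100010 → 3-byte char #7 = E2 9A 9C.
Offset 18: leading byte 0xE7 = 11100111 → 3-byte char #8 = E7 94 9E.
Offset 21: leading byte 0xE3 = 11100011 → 3-byte char #9 = E3 81 87.
Offset 24: leading byte 0xF2 = 11110010 → 4-byte char #10 = F2 A1 9E 8D.
Offset 28: leading byte 0xD5 = 11010101 → 2-byte char #11 = D5 B9.
Leading byte 0xD5 = 11010101 matches 110xxxxx → 2-byte sequence.
Byte 1: 0xD5 = 11010101, payload 10101 (5 bits).
Byte 2: 0xB9 = 10111001 (10xxxxxx ✓), payload 111001.
Concatenate: 10101111001 = 0x579 (11 bits → U+0579).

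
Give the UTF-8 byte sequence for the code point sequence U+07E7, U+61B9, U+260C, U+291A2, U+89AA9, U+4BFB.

DF A7 E6 86 B9 E2 98 8C F0 A9 86 A2 F2 89 AA A9 E4 AF BB

U+07E7: 2-byte form → DF A7.
U+61B9: 3-byte form → E6 86 B9.
U+260C: 3-byte form → E2 98 8C.
U+291A2: 4-byte form → F0 A9 86 A2.
U+89AA9: 4-byte form → F2 89 AA A9.
U+4BFB: 3-byte form → E4 AF BB.
Concatenated (19 bytes): DF A7 E6 86 B9 E2 98 8C F0 A9 86 A2 F2 89 AA A9 E4 AF BB.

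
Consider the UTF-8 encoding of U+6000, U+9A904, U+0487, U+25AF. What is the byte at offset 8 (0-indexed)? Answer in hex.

0x87

U+6000 → 3-byte form E6 80 80 at offsets 0–2.
U+9A904 → 4-byte form F2 9A A4 84 at offsets 3–6.
U+0487 → 2-byte form D2 87 at offsets 7–8.
Offset 8 falls in char 3's range; it's byte 2 of D2 87 = 0x87.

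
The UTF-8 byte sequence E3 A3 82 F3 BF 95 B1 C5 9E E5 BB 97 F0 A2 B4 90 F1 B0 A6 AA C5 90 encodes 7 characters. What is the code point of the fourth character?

U+5ED7

Offset 0: leading byte 0xE3 = 11100011 → 3-byte char #1 = E3 A3 82.
Offset 3: leading byte 0xF3 = 11110011 → 4-byte char #2 = F3 BF 95 B1.
Offset 7: leading byte 0xC5 = 11000101 → 2-byte char #3 = C5 9E.
Offset 9: leading byte 0xE5 = 11100101 → 3-byte char #4 = E5 BB 97.
Leading byte 0xE5 = 11100101 matches 1110xxxx → 3-byte sequence.
Byte 1: 0xE5 = 11100101, payload 0101 (4 bits).
Byte 2: 0xBB = 10111011 (10xxxxxx ✓), payload 111011.
Byte 3: 0x97 = 10010111 (10xxxxxx ✓), payload 010111.
Concatenate: 0101111011010111 = 0x5ED7 (16 bits → U+5ED7).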